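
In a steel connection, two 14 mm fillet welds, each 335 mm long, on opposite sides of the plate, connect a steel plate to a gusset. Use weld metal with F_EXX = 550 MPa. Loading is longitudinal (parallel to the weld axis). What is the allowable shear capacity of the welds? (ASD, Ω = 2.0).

R_n/Ω ≈ 1090 kN

Effective throat t_e = 0.707 × 14 = 9.898 mm.
Total length L = 670 mm; A_we = 9.898 × 670 = 6632 mm².
F_nw = 0.6 F_EXX = 0.6 × 550 = 330 MPa.
R_n = 330 × 6632 × 10⁻³ = 2188 kN; R_n/Ω = 2188/2.0 = 1094 kN.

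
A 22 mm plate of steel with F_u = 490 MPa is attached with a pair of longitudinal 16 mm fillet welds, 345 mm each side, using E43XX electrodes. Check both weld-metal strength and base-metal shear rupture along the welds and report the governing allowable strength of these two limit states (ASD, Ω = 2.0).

E43XX → F_EXX = 430 MPa.
t_e = 0.707 × 16 = 11.31 mm; L = 690 mm.
Weld metal: R_n/Ω = (1/2.0) × 0.6 × 430 × 11.31 × 690 × 10⁻³ = 1007 kN.
Base metal (shear rupture): R_n/Ω = (1/2.0) × 0.6 × 490 × 22 × 690 × 10⁻³ = 2231 kN.
Governing: weld metal.

R_n/Ω ≈ 1010 kN (weld metal governs)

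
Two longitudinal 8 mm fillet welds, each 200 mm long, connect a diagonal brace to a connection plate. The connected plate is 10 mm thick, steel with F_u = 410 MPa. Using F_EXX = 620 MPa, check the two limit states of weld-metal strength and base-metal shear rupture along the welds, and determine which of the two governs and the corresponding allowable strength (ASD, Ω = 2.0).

t_e = 0.707 × 8 = 5.656 mm; L = 400 mm.
Weld metal: R_n/Ω = (1/2.0) × 0.6 × 620 × 5.656 × 400 × 10⁻³ = 420.8 kN.
Base metal (shear rupture): R_n/Ω = (1/2.0) × 0.6 × 410 × 10 × 400 × 10⁻³ = 492 kN.
Governing: weld metal.

R_n/Ω ≈ 421 kN (weld metal governs)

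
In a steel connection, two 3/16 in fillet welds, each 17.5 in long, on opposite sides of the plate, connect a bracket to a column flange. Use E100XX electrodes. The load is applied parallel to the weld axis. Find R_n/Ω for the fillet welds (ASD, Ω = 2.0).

R_n/Ω ≈ 139 kip

E100XX → F_EXX = 100 ksi.
Effective throat t_e = 0.707 × 0.1875 = 0.1326 in.
Total length L = 35 in; A_we = 0.1326 × 35 = 4.64 in².
F_nw = 0.6 F_EXX = 0.6 × 100 = 60 ksi.
R_n = 60 × 4.64 = 278.4 kip; R_n/Ω = 278.4/2.0 = 139.2 kip.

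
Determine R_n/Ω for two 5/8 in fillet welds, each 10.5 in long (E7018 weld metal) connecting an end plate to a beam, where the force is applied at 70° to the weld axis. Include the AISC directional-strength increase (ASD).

E70XX → F_EXX = 70 ksi.
t_e = 0.707 × 0.625 = 0.4419 in; A_we = 0.4419 × 21 = 9.279 in².
Directional factor: 1.0 + 0.5 sin^1.5(70°) = 1.455.
F_nw = 0.6 × 70 × 1.455 = 61.13 ksi.
R_n/Ω = (61.13 × 9.279) / 2.0 = 283.6 kip.

R_n/Ω ≈ 284 kip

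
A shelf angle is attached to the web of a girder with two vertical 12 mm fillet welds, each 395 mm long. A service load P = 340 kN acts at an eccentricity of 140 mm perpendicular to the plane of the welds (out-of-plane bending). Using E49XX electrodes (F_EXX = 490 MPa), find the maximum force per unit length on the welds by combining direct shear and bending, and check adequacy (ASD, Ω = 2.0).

L_w = 2 × 395 = 790 mm; section modulus (unit throat) S = 2 × L²/6 = 52010 mm².
Direct shear f_v = P/L_w = 340×10³/790 = 430.4 N/mm.
Moment M = P × e = 340×10³ × 140 = 47600000 N·mm; bending f_b = M/S = 915.2 N/mm.
f_max = √(f_v² + f_b²) = √(430.4² + 915.2²) = 1011 N/mm.
r_n/Ω = (1/2.0) × 0.6 × 490 × (0.707 × 12) = 1247 N/mm → adequate.

f_max ≈ 1010 N/mm; adequate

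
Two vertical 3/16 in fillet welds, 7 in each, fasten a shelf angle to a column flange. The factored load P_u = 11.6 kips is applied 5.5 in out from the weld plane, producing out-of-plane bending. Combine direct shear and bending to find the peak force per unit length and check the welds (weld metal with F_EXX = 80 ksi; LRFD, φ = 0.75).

f_max ≈ 3.99 kip/in; adequate

L_w = 2 × 7 = 14 in; section modulus (unit throat) S = 2 × L²/6 = 16.33 in².
Direct shear f_v = P/L_w = 11.6/14 = 0.8286 kip/in.
Moment M = P × e = 11.6 × 5.5 = 63.8 kip·in; bending f_b = M/S = 3.906 kip/in.
f_max = √(f_v² + f_b²) = √(0.8286² + 3.906²) = 3.993 kip/in.
φr_n = 0.75 × 0.6 × 80 × (0.707 × 0.1875) = 4.772 kip/in → adequate.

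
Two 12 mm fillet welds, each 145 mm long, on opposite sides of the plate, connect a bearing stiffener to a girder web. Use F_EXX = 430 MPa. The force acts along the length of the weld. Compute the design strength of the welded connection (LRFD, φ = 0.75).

Effective throat t_e = 0.707 × 12 = 8.484 mm.
Total length L = 290 mm; A_we = 8.484 × 290 = 2460 mm².
F_nw = 0.6 F_EXX = 0.6 × 430 = 258 MPa.
φR_n = 0.75 × 258 × 2460 × 10⁻³ = 476.1 kN.

φR_n ≈ 476 kN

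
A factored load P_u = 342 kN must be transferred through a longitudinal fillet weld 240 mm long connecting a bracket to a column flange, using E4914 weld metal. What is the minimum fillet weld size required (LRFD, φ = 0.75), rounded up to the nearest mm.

E49XX → F_EXX = 490 MPa.
Total weld length L = 240 mm.
Required throat t_e = P_u / (φ × 0.6 F_EXX × L) = 342 / (0.75 × 0.6 × 490 × 240 × 10⁻³) = 6.463 mm.
Required leg w = t_e / 0.707 = 9.141 mm → use 10 mm.

w = 10 mm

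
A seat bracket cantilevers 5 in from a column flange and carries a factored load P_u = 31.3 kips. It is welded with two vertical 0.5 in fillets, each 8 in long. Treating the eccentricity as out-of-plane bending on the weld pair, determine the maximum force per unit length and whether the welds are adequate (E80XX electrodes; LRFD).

E80XX → F_EXX = 80 ksi.
L_w = 2 × 8 = 16 in; section modulus (unit throat) S = 2 × L²/6 = 21.33 in².
Direct shear f_v = P/L_w = 31.3/16 = 1.956 kip/in.
Moment M = P × e = 31.3 × 5 = 156.5 kip·in; bending f_b = M/S = 7.336 kip/in.
f_max = √(f_v² + f_b²) = √(1.956² + 7.336²) = 7.592 kip/in.
φr_n = 0.75 × 0.6 × 80 × (0.707 × 0.5) = 12.73 kip/in → adequate.

f_max ≈ 7.59 kip/in; adequate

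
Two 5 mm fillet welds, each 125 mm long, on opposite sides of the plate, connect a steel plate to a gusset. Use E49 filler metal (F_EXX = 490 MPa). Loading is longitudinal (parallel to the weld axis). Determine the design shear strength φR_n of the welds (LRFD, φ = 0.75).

Effective throat t_e = 0.707 × 5 = 3.535 mm.
Total length L = 250 mm; A_we = 3.535 × 250 = 883.7 mm².
F_nw = 0.6 F_EXX = 0.6 × 490 = 294 MPa.
φR_n = 0.75 × 294 × 883.7 × 10⁻³ = 194.9 kN.

φR_n ≈ 195 kN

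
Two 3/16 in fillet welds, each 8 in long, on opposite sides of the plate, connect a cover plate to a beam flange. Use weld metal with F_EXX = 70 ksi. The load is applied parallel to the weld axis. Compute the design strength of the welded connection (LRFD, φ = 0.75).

Effective throat t_e = 0.707 × 0.1875 = 0.1326 in.
Total length L = 16 in; A_we = 0.1326 × 16 = 2.121 in².
F_nw = 0.6 F_EXX = 0.6 × 70 = 42 ksi.
φR_n = 0.75 × 42 × 2.121 = 66.81 kip.

φR_n ≈ 66.8 kip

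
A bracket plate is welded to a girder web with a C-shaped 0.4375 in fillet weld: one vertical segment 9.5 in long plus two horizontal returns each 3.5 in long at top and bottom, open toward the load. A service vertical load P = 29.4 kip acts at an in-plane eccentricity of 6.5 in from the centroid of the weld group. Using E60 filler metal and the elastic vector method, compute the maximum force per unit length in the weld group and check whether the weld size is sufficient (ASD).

E60XX → F_EXX = 60 ksi.
Total weld length L_w = 16.5 in. Treat welds as unit-width lines.
Centroid: x̄ = 2×3.5×1.75 / 16.5 = 0.7424 in from the vertical weld.
Polar moment about centroid: J = I_x + I_y = [9.5³/12 + 2×3.5×4.75²] + [9.5×0.7424² + 2(3.5³/12 + 3.5×1.008²)] = 248.9 in³.
Direct shear f_v = P/L_w = 29.4 / 16.5 = 1.782 kip/in (vertical).
Torsion M = P·e = 29.4 × 6.5 = 191.1 kip·in.
Critical point at (x, y) = (2.758, 4.75) from centroid. f_tx = M·y/J = 3.647 kip/in; f_ty = M·x/J = 2.117 kip/in.
Resultant f_max = √[f_tx² + (f_v + f_ty)²] = √[3.647² + (1.782 + 2.117)²] = 5.339 kip/in.
Capacity per unit length: r_n/Ω = (1/2.0) × 0.6 × 60 × (0.707 × 0.4375) = 5.568 kip/in.
5.339 ≤ 5.568 → adequate.

f_max ≈ 5.34 kip/in; adequate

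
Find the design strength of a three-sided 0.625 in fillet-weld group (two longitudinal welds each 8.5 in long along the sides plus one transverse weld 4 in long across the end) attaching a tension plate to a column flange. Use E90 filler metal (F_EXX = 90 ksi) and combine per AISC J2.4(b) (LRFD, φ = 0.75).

t_e = 0.707 × 0.625 = 0.4419 in.
R_nwl = 0.6 × 90 × 0.4419 × 17 = 405.6 kips (longitudinal, 2 welds).
R_nwt = 0.6 × 90 × 0.4419 × 4 = 95.44 kips (transverse, base value).
(i) R_nwl + R_nwt = 501.1 kips; (ii) 0.85 R_nwl + 1.5 R_nwt = 488 kips.
R_n = max = 501.1 kips [governs: (i)]; φR_n = 375.8 kips.

φR_n ≈ 376 kips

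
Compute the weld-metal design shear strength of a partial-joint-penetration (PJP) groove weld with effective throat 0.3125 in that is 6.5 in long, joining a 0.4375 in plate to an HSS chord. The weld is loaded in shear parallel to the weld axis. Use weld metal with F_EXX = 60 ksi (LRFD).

φR_n ≈ 54.8 kips

Effective throat (given) t_e = 0.3125 in.
A_we = 0.3125 × 6.5 = 2.031 in².
F_nw = 0.6 F_EXX = 36 ksi.
φR_n = 0.75 × 36 × 2.031 = 54.84 kips.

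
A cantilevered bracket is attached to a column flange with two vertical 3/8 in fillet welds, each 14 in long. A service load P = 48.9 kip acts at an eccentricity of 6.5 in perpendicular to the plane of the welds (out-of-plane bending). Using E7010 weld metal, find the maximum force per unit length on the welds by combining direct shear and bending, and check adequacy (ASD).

E70XX → F_EXX = 70 ksi.
L_w = 2 × 14 = 28 in; section modulus (unit throat) S = 2 × L²/6 = 65.33 in².
Direct shear f_v = P/L_w = 48.9/28 = 1.746 kip/in.
Moment M = P × e = 48.9 × 6.5 = 317.85 kip·in; bending f_b = M/S = 4.865 kip/in.
f_max = √(f_v² + f_b²) = √(1.746² + 4.865²) = 5.169 kip/in.
r_n/Ω = (1/2.0) × 0.6 × 70 × (0.707 × 0.375) = 5.568 kip/in → adequate.

f_max ≈ 5.17 kip/in; adequate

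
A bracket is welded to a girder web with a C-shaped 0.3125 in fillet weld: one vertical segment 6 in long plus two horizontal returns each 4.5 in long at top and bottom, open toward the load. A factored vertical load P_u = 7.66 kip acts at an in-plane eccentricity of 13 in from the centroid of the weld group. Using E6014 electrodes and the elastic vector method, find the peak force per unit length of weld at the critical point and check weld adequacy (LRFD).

E60XX → F_EXX = 60 ksi.
Total weld length L_w = 15 in. Treat welds as unit-width lines.
Centroid: x̄ = 2×4.5×2.25 / 15 = 1.35 in from the vertical weld.
Polar moment about centroid: J = I_x + I_y = [6³/12 + 2×4.5×3²] + [6×1.35² + 2(4.5³/12 + 4.5×0.9²)] = 132.4 in³.
Direct shear f_v = P/L_w = 7.66 / 15 = 0.5107 kip/in (vertical).
Torsion M = P·e = 7.66 × 13 = 99.58 kip·in.
Critical point at (x, y) = (3.15, 3) from centroid. f_tx = M·y/J = 2.256 kip/in; f_ty = M·x/J = 2.369 kip/in.
Resultant f_max = √[f_tx² + (f_v + f_ty)²] = √[2.256² + (0.5107 + 2.369)²] = 3.658 kip/in.
Capacity per unit length: φr_n = 0.75 × 0.6 × 60 × (0.707 × 0.3125) = 5.965 kip/in.
3.658 ≤ 5.965 → adequate.

f_max ≈ 3.66 kip/in; adequate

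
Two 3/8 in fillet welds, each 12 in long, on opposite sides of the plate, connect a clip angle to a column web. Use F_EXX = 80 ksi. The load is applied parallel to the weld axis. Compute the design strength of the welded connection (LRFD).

Effective throat t_e = 0.707 × 0.375 = 0.2651 in.
Total length L = 24 in; A_we = 0.2651 × 24 = 6.363 in².
F_nw = 0.6 F_EXX = 0.6 × 80 = 48 ksi.
φR_n = 0.75 × 48 × 6.363 = 229.1 kips.

φR_n ≈ 229 kips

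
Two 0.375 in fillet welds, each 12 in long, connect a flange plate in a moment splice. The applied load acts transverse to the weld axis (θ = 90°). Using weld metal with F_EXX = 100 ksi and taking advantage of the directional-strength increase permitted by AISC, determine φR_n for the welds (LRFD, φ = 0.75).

φR_n ≈ 430 kip

t_e = 0.707 × 0.375 = 0.2651 in; A_we = 0.2651 × 24 = 6.363 in².
Directional factor: 1.0 + 0.5 sin^1.5(90°) = 1.5.
F_nw = 0.6 × 100 × 1.5 = 90 ksi.
φR_n = 0.75 × 90 × 6.363 = 429.5 kip.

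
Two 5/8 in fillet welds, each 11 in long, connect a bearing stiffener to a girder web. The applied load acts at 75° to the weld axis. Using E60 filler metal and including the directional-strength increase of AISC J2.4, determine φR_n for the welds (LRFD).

E60XX → F_EXX = 60 ksi.
t_e = 0.707 × 0.625 = 0.4419 in; A_we = 0.4419 × 22 = 9.721 in².
Directional factor: 1.0 + 0.5 sin^1.5(75°) = 1.475.
F_nw = 0.6 × 60 × 1.475 = 53.09 ksi.
φR_n = 0.75 × 53.09 × 9.721 = 387.1 kip.

φR_n ≈ 387 kip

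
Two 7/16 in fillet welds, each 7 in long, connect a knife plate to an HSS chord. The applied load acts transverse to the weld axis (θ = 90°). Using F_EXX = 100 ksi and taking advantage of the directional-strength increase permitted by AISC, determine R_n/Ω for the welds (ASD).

R_n/Ω ≈ 195 kip

t_e = 0.707 × 0.4375 = 0.3093 in; A_we = 0.3093 × 14 = 4.33 in².
Directional factor: 1.0 + 0.5 sin^1.5(90°) = 1.5.
F_nw = 0.6 × 100 × 1.5 = 90 ksi.
R_n/Ω = (90 × 4.33) / 2.0 = 194.9 kip.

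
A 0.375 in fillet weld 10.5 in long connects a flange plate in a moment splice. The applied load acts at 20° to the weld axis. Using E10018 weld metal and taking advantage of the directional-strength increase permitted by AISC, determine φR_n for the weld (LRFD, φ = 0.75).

φR_n ≈ 138 kips

E100XX → F_EXX = 100 ksi.
t_e = 0.707 × 0.375 = 0.2651 in; A_we = 0.2651 × 10.5 = 2.784 in².
Directional factor: 1.0 + 0.5 sin^1.5(20°) = 1.1.
F_nw = 0.6 × 100 × 1.1 = 66 ksi.
φR_n = 0.75 × 66 × 2.784 = 137.8 kips.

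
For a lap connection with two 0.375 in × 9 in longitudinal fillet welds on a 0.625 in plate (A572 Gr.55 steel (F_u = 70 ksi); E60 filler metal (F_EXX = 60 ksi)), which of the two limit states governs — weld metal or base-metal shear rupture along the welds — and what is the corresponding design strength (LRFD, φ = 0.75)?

φR_n ≈ 129 kips (weld metal governs)

t_e = 0.707 × 0.375 = 0.2651 in; L = 18 in.
Weld metal: φR_n = 0.75 × 0.6 × 60 × 0.2651 × 18 = 128.9 kips.
Base metal (shear rupture): φR_n = 0.75 × 0.6 × 70 × 0.625 × 18 = 354.4 kips.
Governing: weld metal.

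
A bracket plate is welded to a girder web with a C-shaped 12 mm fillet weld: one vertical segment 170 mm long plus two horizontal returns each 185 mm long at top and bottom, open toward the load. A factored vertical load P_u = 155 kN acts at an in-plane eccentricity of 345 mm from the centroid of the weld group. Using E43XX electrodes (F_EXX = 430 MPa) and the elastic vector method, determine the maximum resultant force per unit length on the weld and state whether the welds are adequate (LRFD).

Total weld length L_w = 540 mm. Treat welds as unit-width lines.
Centroid: x̄ = 2×185×92.5 / 540 = 63.38 mm from the vertical weld.
Polar moment about centroid: J = I_x + I_y = [170³/12 + 2×185×85²] + [170×63.38² + 2(185³/12 + 185×29.12²)] = 5135000 mm³.
Direct shear f_v = P/L_w = 155×10³ / 540 = 287 N/mm (vertical).
Torsion M = P·e = 155×10³ × 345 = 53475000 N·mm.
Critical point at (x, y) = (121.6, 85) from centroid. f_tx = M·y/J = 885.2 N/mm; f_ty = M·x/J = 1267 N/mm.
Resultant f_max = √[f_tx² + (f_v + f_ty)²] = √[885.2² + (287 + 1267)²] = 1788 N/mm.
Capacity per unit length: φr_n = 0.75 × 0.6 × 430 × (0.707 × 12) = 1642 N/mm.
1788 > 1642 → NOT adequate.

f_max ≈ 1790 N/mm; NOT adequate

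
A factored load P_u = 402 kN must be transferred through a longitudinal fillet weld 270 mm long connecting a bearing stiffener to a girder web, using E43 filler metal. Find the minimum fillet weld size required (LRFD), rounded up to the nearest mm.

E43XX → F_EXX = 430 MPa.
Total weld length L = 270 mm.
Required throat t_e = P_u / (φ × 0.6 F_EXX × L) = 402 / (0.75 × 0.6 × 430 × 270 × 10⁻³) = 7.695 mm.
Required leg w = t_e / 0.707 = 10.88 mm → use 11 mm.

w = 11 mm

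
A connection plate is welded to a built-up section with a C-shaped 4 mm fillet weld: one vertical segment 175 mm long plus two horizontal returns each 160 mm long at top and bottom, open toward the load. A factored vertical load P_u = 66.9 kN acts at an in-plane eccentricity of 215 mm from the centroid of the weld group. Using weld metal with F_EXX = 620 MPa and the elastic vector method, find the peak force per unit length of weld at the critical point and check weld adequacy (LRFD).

Total weld length L_w = 495 mm. Treat welds as unit-width lines.
Centroid: x̄ = 2×160×80 / 495 = 51.72 mm from the vertical weld.
Polar moment about centroid: J = I_x + I_y = [175³/12 + 2×160×87.5²] + [175×51.72² + 2(160³/12 + 160×28.28²)] = 4303000 mm³.
Direct shear f_v = P/L_w = 66.9×10³ / 495 = 135.2 N/mm (vertical).
Torsion M = P·e = 66.9×10³ × 215 = 14384000 N·mm.
Critical point at (x, y) = (108.3, 87.5) from centroid. f_tx = M·y/J = 292.5 N/mm; f_ty = M·x/J = 361.9 N/mm.
Resultant f_max = √[f_tx² + (f_v + f_ty)²] = √[292.5² + (135.2 + 361.9)²] = 576.7 N/mm.
Capacity per unit length: φr_n = 0.75 × 0.6 × 620 × (0.707 × 4) = 789 N/mm.
576.7 ≤ 789 → adequate.

f_max ≈ 577 N/mm; adequate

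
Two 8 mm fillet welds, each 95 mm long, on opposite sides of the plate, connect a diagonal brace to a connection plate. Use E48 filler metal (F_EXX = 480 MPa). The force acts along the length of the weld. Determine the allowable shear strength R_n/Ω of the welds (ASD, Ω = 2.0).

R_n/Ω ≈ 155 kN

Effective throat t_e = 0.707 × 8 = 5.656 mm.
Total length L = 190 mm; A_we = 5.656 × 190 = 1075 mm².
F_nw = 0.6 F_EXX = 0.6 × 480 = 288 MPa.
R_n = 288 × 1075 × 10⁻³ = 309.5 kN; R_n/Ω = 309.5/2.0 = 154.7 kN.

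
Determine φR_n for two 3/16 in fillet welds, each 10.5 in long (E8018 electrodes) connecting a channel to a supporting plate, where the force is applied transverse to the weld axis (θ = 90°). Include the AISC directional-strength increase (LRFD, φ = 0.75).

φR_n ≈ 150 kips

E80XX → F_EXX = 80 ksi.
t_e = 0.707 × 0.1875 = 0.1326 in; A_we = 0.1326 × 21 = 2.784 in².
Directional factor: 1.0 + 0.5 sin^1.5(90°) = 1.5.
F_nw = 0.6 × 80 × 1.5 = 72 ksi.
φR_n = 0.75 × 72 × 2.784 = 150.3 kips.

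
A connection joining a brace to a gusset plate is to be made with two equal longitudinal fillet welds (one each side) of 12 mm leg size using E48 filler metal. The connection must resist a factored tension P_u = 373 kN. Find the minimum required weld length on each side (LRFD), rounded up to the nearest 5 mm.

L = 105 mm on each side

E48XX → F_EXX = 480 MPa.
Throat t_e = 0.707 × 12 = 8.484 mm.
φr_n = 0.75 × 0.6 × 480 × 8.484 × 10⁻³ = 1.833 kN/mm.
L_req = P_u / φr_n = 373 / 1.833 = 203.5 mm total.
Per side: 203.5 / 2 = 101.8 mm.
Round up → use L = 105 mm on each side.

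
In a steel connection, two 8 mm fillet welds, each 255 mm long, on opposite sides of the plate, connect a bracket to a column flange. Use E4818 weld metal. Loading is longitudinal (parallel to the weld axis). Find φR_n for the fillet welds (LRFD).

φR_n ≈ 623 kN

E48XX → F_EXX = 480 MPa.
Effective throat t_e = 0.707 × 8 = 5.656 mm.
Total length L = 510 mm; A_we = 5.656 × 510 = 2885 mm².
F_nw = 0.6 F_EXX = 0.6 × 480 = 288 MPa.
φR_n = 0.75 × 288 × 2885 × 10⁻³ = 623.1 kN.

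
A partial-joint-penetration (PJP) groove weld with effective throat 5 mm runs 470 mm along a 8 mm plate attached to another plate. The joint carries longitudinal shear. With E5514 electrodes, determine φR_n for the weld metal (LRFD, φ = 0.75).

φR_n ≈ 582 kN

E55XX → F_EXX = 550 MPa.
Effective throat (given) t_e = 5 mm.
A_we = 5 × 470 = 2350 mm².
F_nw = 0.6 F_EXX = 330 MPa.
φR_n = 0.75 × 330 × 2350 × 10⁻³ = 581.6 kN.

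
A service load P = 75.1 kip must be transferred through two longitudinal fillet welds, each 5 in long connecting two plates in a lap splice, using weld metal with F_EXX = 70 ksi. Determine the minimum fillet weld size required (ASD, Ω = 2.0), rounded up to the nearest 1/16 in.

w = 9/16 in

Total weld length L = 10 in.
Required throat t_e = P × Ω / (0.6 F_EXX × L) = 75.1 × 2.0 / (0.6 × 70 × 10) = 0.3576 in.
Required leg w = t_e / 0.707 = 0.5058 in → use 9/16 in.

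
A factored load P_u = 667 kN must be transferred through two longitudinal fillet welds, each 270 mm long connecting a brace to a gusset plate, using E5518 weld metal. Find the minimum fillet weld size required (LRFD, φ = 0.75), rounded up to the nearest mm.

E55XX → F_EXX = 550 MPa.
Total weld length L = 540 mm.
Required throat t_e = P_u / (φ × 0.6 F_EXX × L) = 667 / (0.75 × 0.6 × 550 × 540 × 10⁻³) = 4.991 mm.
Required leg w = t_e / 0.707 = 7.059 mm → use 8 mm.

w = 8 mm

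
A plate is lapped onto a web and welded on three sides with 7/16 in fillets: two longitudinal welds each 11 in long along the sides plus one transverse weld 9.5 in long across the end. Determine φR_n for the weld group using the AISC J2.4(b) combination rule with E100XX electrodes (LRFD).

E100XX → F_EXX = 100 ksi.
t_e = 0.707 × 0.4375 = 0.3093 in.
R_nwl = 0.6 × 100 × 0.3093 × 22 = 408.3 kips (longitudinal, 2 welds).
R_nwt = 0.6 × 100 × 0.3093 × 9.5 = 176.3 kips (transverse, base value).
(i) R_nwl + R_nwt = 584.6 kips; (ii) 0.85 R_nwl + 1.5 R_nwt = 611.5 kips.
R_n = max = 611.5 kips [governs: (ii)]; φR_n = 458.6 kips.

φR_n ≈ 459 kips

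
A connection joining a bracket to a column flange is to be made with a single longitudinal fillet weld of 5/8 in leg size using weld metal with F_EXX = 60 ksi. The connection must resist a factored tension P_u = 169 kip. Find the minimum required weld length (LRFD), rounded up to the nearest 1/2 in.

L = 14.5 in

Throat t_e = 0.707 × 0.625 = 0.4419 in.
φr_n = 0.75 × 0.6 × 60 × 0.4419 = 11.93 kip/in.
L_req = P_u / φr_n = 169 / 11.93 = 14.17 in total.
Round up → use L = 14.5 in.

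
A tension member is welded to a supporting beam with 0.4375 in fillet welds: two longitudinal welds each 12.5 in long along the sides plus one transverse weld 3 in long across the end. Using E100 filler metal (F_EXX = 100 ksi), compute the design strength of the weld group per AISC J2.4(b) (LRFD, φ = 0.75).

φR_n ≈ 390 kip

t_e = 0.707 × 0.4375 = 0.3093 in.
R_nwl = 0.6 × 100 × 0.3093 × 25 = 464 kip (longitudinal, 2 welds).
R_nwt = 0.6 × 100 × 0.3093 × 3 = 55.68 kip (transverse, base value).
(i) R_nwl + R_nwt = 519.6 kip; (ii) 0.85 R_nwl + 1.5 R_nwt = 477.9 kip.
R_n = max = 519.6 kip [governs: (i)]; φR_n = 389.7 kip.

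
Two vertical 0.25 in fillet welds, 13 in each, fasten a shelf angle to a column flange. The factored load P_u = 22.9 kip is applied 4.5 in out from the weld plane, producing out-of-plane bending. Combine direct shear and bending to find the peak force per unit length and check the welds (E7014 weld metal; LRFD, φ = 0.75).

f_max ≈ 2.03 kip/in; adequate

E70XX → F_EXX = 70 ksi.
L_w = 2 × 13 = 26 in; section modulus (unit throat) S = 2 × L²/6 = 56.33 in².
Direct shear f_v = P/L_w = 22.9/26 = 0.8808 kip/in.
Moment M = P × e = 22.9 × 4.5 = 103.05 kip·in; bending f_b = M/S = 1.829 kip/in.
f_max = √(f_v² + f_b²) = √(0.8808² + 1.829²) = 2.03 kip/in.
φr_n = 0.75 × 0.6 × 70 × (0.707 × 0.25) = 5.568 kip/in → adequate.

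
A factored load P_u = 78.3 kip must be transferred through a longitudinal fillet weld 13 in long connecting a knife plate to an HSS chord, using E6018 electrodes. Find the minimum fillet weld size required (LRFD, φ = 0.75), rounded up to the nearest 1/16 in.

E60XX → F_EXX = 60 ksi.
Total weld length L = 13 in.
Required throat t_e = P_u / (φ × 0.6 F_EXX × L) = 78.3 / (0.75 × 0.6 × 60 × 13) = 0.2231 in.
Required leg w = t_e / 0.707 = 0.3155 in → use 3/8 in.

w = 3/8 in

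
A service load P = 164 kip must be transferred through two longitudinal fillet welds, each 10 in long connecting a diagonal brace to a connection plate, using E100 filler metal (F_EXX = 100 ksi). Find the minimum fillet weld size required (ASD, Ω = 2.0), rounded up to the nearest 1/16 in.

Total weld length L = 20 in.
Required throat t_e = P × Ω / (0.6 F_EXX × L) = 164 × 2.0 / (0.6 × 100 × 20) = 0.2733 in.
Required leg w = t_e / 0.707 = 0.3866 in → use 7/16 in.

w = 7/16 in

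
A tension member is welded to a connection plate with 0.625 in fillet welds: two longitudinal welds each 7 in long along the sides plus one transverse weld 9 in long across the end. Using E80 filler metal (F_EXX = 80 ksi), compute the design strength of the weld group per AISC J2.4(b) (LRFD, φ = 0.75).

t_e = 0.707 × 0.625 = 0.4419 in.
R_nwl = 0.6 × 80 × 0.4419 × 14 = 296.9 kips (longitudinal, 2 welds).
R_nwt = 0.6 × 80 × 0.4419 × 9 = 190.9 kips (transverse, base value).
(i) R_nwl + R_nwt = 487.8 kips; (ii) 0.85 R_nwl + 1.5 R_nwt = 538.7 kips.
R_n = max = 538.7 kips [governs: (ii)]; φR_n = 404.1 kips.

φR_n ≈ 404 kips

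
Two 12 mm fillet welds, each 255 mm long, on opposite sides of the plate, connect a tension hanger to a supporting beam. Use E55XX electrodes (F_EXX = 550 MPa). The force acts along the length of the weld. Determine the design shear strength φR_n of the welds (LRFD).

Effective throat t_e = 0.707 × 12 = 8.484 mm.
Total length L = 510 mm; A_we = 8.484 × 510 = 4327 mm².
F_nw = 0.6 F_EXX = 0.6 × 550 = 330 MPa.
φR_n = 0.75 × 330 × 4327 × 10⁻³ = 1071 kN.

φR_n ≈ 1070 kN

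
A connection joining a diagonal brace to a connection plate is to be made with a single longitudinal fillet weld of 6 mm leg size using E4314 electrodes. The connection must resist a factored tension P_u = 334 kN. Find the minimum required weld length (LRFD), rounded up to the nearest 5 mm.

L = 410 mm

E43XX → F_EXX = 430 MPa.
Throat t_e = 0.707 × 6 = 4.242 mm.
φr_n = 0.75 × 0.6 × 430 × 4.242 × 10⁻³ = 0.8208 kN/mm.
L_req = P_u / φr_n = 334 / 0.8208 = 406.9 mm total.
Round up → use L = 410 mm.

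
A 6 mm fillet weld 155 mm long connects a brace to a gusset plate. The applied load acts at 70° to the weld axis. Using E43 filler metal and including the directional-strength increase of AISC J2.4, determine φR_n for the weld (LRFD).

E43XX → F_EXX = 430 MPa.
t_e = 0.707 × 6 = 4.242 mm; A_we = 4.242 × 155 = 657.5 mm².
Directional factor: 1.0 + 0.5 sin^1.5(70°) = 1.455.
F_nw = 0.6 × 430 × 1.455 = 375.5 MPa.
φR_n = 0.75 × 375.5 × 657.5 × 10⁻³ = 185.2 kN.

φR_n ≈ 185 kN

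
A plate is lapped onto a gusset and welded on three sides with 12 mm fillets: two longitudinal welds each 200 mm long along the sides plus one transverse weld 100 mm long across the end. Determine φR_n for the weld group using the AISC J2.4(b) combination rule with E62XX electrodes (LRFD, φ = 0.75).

φR_n ≈ 1180 kN

E62XX → F_EXX = 620 MPa.
t_e = 0.707 × 12 = 8.484 mm.
R_nwl = 0.6 × 620 × 8.484 × 400 × 10⁻³ = 1262 kN (longitudinal, 2 welds).
R_nwt = 0.6 × 620 × 8.484 × 100 × 10⁻³ = 315.6 kN (transverse, base value).
(i) R_nwl + R_nwt = 1578 kN; (ii) 0.85 R_nwl + 1.5 R_nwt = 1546 kN.
R_n = max = 1578 kN [governs: (i)]; φR_n = 1184 kN.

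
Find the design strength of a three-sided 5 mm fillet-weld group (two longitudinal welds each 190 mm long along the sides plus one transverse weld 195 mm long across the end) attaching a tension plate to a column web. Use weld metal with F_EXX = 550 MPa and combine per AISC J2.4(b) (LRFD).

t_e = 0.707 × 5 = 3.535 mm.
R_nwl = 0.6 × 550 × 3.535 × 380 × 10⁻³ = 443.3 kN (longitudinal, 2 welds).
R_nwt = 0.6 × 550 × 3.535 × 195 × 10⁻³ = 227.5 kN (transverse, base value).
(i) R_nwl + R_nwt = 670.8 kN; (ii) 0.85 R_nwl + 1.5 R_nwt = 718 kN.
R_n = max = 718 kN [governs: (ii)]; φR_n = 538.5 kN.

φR_n ≈ 539 kN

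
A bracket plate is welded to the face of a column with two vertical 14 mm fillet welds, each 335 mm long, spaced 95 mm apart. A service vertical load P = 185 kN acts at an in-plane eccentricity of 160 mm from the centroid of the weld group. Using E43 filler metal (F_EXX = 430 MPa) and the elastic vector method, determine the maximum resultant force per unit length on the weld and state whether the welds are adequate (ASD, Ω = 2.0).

f_max ≈ 784 N/mm; adequate

Total weld length L_w = 670 mm. Treat welds as unit-width lines.
Polar moment about centroid: J = 2[d³/12 + d(b/2)²] = 2[335³/12 + 335×47.5²] = 7778000 mm³.
Direct shear f_v = P/L_w = 185×10³ / 670 = 276.1 N/mm (vertical).
Torsion M = P·e = 185×10³ × 160 = 29600000 N·mm.
Critical point at (x, y) = (47.5, 167.5) from centroid. f_tx = M·y/J = 637.5 N/mm; f_ty = M·x/J = 180.8 N/mm.
Resultant f_max = √[f_tx² + (f_v + f_ty)²] = √[637.5² + (276.1 + 180.8)²] = 784.3 N/mm.
Capacity per unit length: r_n/Ω = (1/2.0) × 0.6 × 430 × (0.707 × 14) = 1277 N/mm.
784.3 ≤ 1277 → adequate.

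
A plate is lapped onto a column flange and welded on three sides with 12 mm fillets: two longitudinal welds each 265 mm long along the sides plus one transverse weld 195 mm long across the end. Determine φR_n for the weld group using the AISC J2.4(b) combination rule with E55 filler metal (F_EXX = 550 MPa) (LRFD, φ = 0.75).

t_e = 0.707 × 12 = 8.484 mm.
R_nwl = 0.6 × 550 × 8.484 × 530 × 10⁻³ = 1484 kN (longitudinal, 2 welds).
R_nwt = 0.6 × 550 × 8.484 × 195 × 10⁻³ = 545.9 kN (transverse, base value).
(i) R_nwl + R_nwt = 2030 kN; (ii) 0.85 R_nwl + 1.5 R_nwt = 2080 kN.
R_n = max = 2080 kN [governs: (ii)]; φR_n = 1560 kN.

φR_n ≈ 1560 kN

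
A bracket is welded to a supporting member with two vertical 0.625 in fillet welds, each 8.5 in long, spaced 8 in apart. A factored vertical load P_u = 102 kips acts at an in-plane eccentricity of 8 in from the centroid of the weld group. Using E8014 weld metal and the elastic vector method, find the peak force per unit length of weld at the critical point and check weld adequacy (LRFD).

E80XX → F_EXX = 80 ksi.
Total weld length L_w = 17 in. Treat welds as unit-width lines.
Polar moment about centroid: J = 2[d³/12 + d(b/2)²] = 2[8.5³/12 + 8.5×4²] = 374.4 in³.
Direct shear f_v = P/L_w = 102 / 17 = 6 kip/in (vertical).
Torsion M = P·e = 102 × 8 = 816 kip·in.
Critical point at (x, y) = (4, 4.25) from centroid. f_tx = M·y/J = 9.264 kip/in; f_ty = M·x/J = 8.719 kip/in.
Resultant f_max = √[f_tx² + (f_v + f_ty)²] = √[9.264² + (6 + 8.719)²] = 17.39 kip/in.
Capacity per unit length: φr_n = 0.75 × 0.6 × 80 × (0.707 × 0.625) = 15.91 kip/in.
17.39 > 15.91 → NOT adequate.

f_max ≈ 17.4 kip/in; NOT adequate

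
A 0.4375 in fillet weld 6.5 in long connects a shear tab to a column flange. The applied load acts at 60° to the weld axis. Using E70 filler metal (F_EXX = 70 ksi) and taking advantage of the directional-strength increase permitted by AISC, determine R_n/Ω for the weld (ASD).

R_n/Ω ≈ 59.2 kips

t_e = 0.707 × 0.4375 = 0.3093 in; A_we = 0.3093 × 6.5 = 2.011 in².
Directional factor: 1.0 + 0.5 sin^1.5(60°) = 1.403.
F_nw = 0.6 × 70 × 1.403 = 58.92 ksi.
R_n/Ω = (58.92 × 2.011) / 2.0 = 59.23 kips.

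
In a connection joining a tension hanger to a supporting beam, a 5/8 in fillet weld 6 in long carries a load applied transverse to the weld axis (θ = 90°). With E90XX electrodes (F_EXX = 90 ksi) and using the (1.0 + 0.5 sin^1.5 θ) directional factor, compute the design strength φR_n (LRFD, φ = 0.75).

t_e = 0.707 × 0.625 = 0.4419 in; A_we = 0.4419 × 6 = 2.651 in².
Directional factor: 1.0 + 0.5 sin^1.5(90°) = 1.5.
F_nw = 0.6 × 90 × 1.5 = 81 ksi.
φR_n = 0.75 × 81 × 2.651 = 161.1 kip.

φR_n ≈ 161 kip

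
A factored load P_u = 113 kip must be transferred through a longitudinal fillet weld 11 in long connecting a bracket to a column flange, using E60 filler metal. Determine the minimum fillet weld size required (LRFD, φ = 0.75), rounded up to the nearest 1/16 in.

E60XX → F_EXX = 60 ksi.
Total weld length L = 11 in.
Required throat t_e = P_u / (φ × 0.6 F_EXX × L) = 113 / (0.75 × 0.6 × 60 × 11) = 0.3805 in.
Required leg w = t_e / 0.707 = 0.5381 in → use 9/16 in.

w = 9/16 in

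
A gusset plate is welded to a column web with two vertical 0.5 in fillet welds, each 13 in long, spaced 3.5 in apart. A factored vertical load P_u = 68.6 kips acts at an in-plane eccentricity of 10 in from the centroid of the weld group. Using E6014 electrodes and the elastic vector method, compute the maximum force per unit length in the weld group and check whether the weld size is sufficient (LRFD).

E60XX → F_EXX = 60 ksi.
Total weld length L_w = 26 in. Treat welds as unit-width lines.
Polar moment about centroid: J = 2[d³/12 + d(b/2)²] = 2[13³/12 + 13×1.75²] = 445.8 in³.
Direct shear f_v = P/L_w = 68.6 / 26 = 2.638 kip/in (vertical).
Torsion M = P·e = 68.6 × 10 = 686 kip·in.
Critical point at (x, y) = (1.75, 6.5) from centroid. f_tx = M·y/J = 10 kip/in; f_ty = M·x/J = 2.693 kip/in.
Resultant f_max = √[f_tx² + (f_v + f_ty)²] = √[10² + (2.638 + 2.693)²] = 11.33 kip/in.
Capacity per unit length: φr_n = 0.75 × 0.6 × 60 × (0.707 × 0.5) = 9.544 kip/in.
11.33 > 9.544 → NOT adequate.

f_max ≈ 11.3 kip/in; NOT adequate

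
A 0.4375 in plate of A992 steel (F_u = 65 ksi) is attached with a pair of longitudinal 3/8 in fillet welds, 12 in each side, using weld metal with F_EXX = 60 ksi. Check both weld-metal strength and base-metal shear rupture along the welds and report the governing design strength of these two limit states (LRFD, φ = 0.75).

t_e = 0.707 × 0.375 = 0.2651 in; L = 24 in.
Weld metal: φR_n = 0.75 × 0.6 × 60 × 0.2651 × 24 = 171.8 kips.
Base metal (shear rupture): φR_n = 0.75 × 0.6 × 65 × 0.4375 × 24 = 307.1 kips.
Governing: weld metal.

φR_n ≈ 172 kips (weld metal governs)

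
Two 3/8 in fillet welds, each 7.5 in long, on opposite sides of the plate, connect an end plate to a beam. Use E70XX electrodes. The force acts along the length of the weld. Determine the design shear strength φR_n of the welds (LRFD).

φR_n ≈ 125 kip

E70XX → F_EXX = 70 ksi.
Effective throat t_e = 0.707 × 0.375 = 0.2651 in.
Total length L = 15 in; A_we = 0.2651 × 15 = 3.977 in².
F_nw = 0.6 F_EXX = 0.6 × 70 = 42 ksi.
φR_n = 0.75 × 42 × 3.977 = 125.3 kip.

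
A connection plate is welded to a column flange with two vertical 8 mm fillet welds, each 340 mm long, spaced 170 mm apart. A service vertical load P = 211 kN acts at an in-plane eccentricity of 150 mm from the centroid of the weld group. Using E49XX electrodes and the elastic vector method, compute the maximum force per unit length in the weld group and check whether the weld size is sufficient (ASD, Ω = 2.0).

f_max ≈ 719 N/mm; adequate

E49XX → F_EXX = 490 MPa.
Total weld length L_w = 680 mm. Treat welds as unit-width lines.
Polar moment about centroid: J = 2[d³/12 + d(b/2)²] = 2[340³/12 + 340×85²] = 11460000 mm³.
Direct shear f_v = P/L_w = 211×10³ / 680 = 310.3 N/mm (vertical).
Torsion M = P·e = 211×10³ × 150 = 31650000 N·mm.
Critical point at (x, y) = (85, 170) from centroid. f_tx = M·y/J = 469.4 N/mm; f_ty = M·x/J = 234.7 N/mm.
Resultant f_max = √[f_tx² + (f_v + f_ty)²] = √[469.4² + (310.3 + 234.7)²] = 719.2 N/mm.
Capacity per unit length: r_n/Ω = (1/2.0) × 0.6 × 490 × (0.707 × 8) = 831.4 N/mm.
719.2 ≤ 831.4 → adequate.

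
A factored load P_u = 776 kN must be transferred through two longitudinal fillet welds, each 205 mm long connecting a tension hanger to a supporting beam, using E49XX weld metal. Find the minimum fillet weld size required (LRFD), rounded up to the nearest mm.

w = 13 mm

E49XX → F_EXX = 490 MPa.
Total weld length L = 410 mm.
Required throat t_e = P_u / (φ × 0.6 F_EXX × L) = 776 / (0.75 × 0.6 × 490 × 410 × 10⁻³) = 8.584 mm.
Required leg w = t_e / 0.707 = 12.14 mm → use 13 mm.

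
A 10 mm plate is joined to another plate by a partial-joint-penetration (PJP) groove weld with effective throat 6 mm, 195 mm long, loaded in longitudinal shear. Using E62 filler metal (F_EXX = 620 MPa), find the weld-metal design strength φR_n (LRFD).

Effective throat (given) t_e = 6 mm.
A_we = 6 × 195 = 1170 mm².
F_nw = 0.6 F_EXX = 372 MPa.
φR_n = 0.75 × 372 × 1170 × 10⁻³ = 326.4 kN.

φR_n ≈ 326 kN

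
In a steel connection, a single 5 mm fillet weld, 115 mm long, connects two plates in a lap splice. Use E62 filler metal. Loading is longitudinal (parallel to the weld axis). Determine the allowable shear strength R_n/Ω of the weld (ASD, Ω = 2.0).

R_n/Ω ≈ 75.6 kN

E62XX → F_EXX = 620 MPa.
Effective throat t_e = 0.707 × 5 = 3.535 mm.
Total length L = 115 mm; A_we = 3.535 × 115 = 406.5 mm².
F_nw = 0.6 F_EXX = 0.6 × 620 = 372 MPa.
R_n = 372 × 406.5 × 10⁻³ = 151.2 kN; R_n/Ω = 151.2/2.0 = 75.61 kN.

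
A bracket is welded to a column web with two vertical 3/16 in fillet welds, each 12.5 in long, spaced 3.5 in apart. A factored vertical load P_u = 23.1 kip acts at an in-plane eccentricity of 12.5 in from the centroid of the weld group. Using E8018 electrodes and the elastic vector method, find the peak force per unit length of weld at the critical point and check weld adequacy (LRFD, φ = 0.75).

f_max ≈ 4.99 kip/in; NOT adequate

E80XX → F_EXX = 80 ksi.
Total weld length L_w = 25 in. Treat welds as unit-width lines.
Polar moment about centroid: J = 2[d³/12 + d(b/2)²] = 2[12.5³/12 + 12.5×1.75²] = 402.1 in³.
Direct shear f_v = P/L_w = 23.1 / 25 = 0.924 kip/in (vertical).
Torsion M = P·e = 23.1 × 12.5 = 288.75 kip·in.
Critical point at (x, y) = (1.75, 6.25) from centroid. f_tx = M·y/J = 4.488 kip/in; f_ty = M·x/J = 1.257 kip/in.
Resultant f_max = √[f_tx² + (f_v + f_ty)²] = √[4.488² + (0.924 + 1.257)²] = 4.99 kip/in.
Capacity per unit length: φr_n = 0.75 × 0.6 × 80 × (0.707 × 0.1875) = 4.772 kip/in.
4.99 > 4.772 → NOT adequate.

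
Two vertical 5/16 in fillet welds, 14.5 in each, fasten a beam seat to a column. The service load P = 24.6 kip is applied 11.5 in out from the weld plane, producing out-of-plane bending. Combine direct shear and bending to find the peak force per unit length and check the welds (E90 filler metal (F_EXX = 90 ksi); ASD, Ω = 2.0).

L_w = 2 × 14.5 = 29 in; section modulus (unit throat) S = 2 × L²/6 = 70.08 in².
Direct shear f_v = P/L_w = 24.6/29 = 0.8483 kip/in.
Moment M = P × e = 24.6 × 11.5 = 282.9 kip·in; bending f_b = M/S = 4.037 kip/in.
f_max = √(f_v² + f_b²) = √(0.8483² + 4.037²) = 4.125 kip/in.
r_n/Ω = (1/2.0) × 0.6 × 90 × (0.707 × 0.3125) = 5.965 kip/in → adequate.

f_max ≈ 4.12 kip/in; adequate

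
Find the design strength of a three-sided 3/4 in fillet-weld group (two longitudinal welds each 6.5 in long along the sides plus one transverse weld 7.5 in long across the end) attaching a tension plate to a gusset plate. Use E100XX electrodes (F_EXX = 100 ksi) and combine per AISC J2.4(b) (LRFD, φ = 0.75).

φR_n ≈ 532 kips

t_e = 0.707 × 0.75 = 0.5302 in.
R_nwl = 0.6 × 100 × 0.5302 × 13 = 413.6 kips (longitudinal, 2 welds).
R_nwt = 0.6 × 100 × 0.5302 × 7.5 = 238.6 kips (transverse, base value).
(i) R_nwl + R_nwt = 652.2 kips; (ii) 0.85 R_nwl + 1.5 R_nwt = 709.5 kips.
R_n = max = 709.5 kips [governs: (ii)]; φR_n = 532.1 kips.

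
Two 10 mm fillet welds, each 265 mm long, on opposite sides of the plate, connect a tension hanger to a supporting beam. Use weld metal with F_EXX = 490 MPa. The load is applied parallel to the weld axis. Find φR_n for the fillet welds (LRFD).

φR_n ≈ 826 kN

Effective throat t_e = 0.707 × 10 = 7.07 mm.
Total length L = 530 mm; A_we = 7.07 × 530 = 3747 mm².
F_nw = 0.6 F_EXX = 0.6 × 490 = 294 MPa.
φR_n = 0.75 × 294 × 3747 × 10⁻³ = 826.2 kN.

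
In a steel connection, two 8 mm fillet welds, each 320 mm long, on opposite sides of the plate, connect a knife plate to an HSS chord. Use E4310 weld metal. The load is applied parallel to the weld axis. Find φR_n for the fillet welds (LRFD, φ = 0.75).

E43XX → F_EXX = 430 MPa.
Effective throat t_e = 0.707 × 8 = 5.656 mm.
Total length L = 640 mm; A_we = 5.656 × 640 = 3620 mm².
F_nw = 0.6 F_EXX = 0.6 × 430 = 258 MPa.
φR_n = 0.75 × 258 × 3620 × 10⁻³ = 700.4 kN.

φR_n ≈ 700 kN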